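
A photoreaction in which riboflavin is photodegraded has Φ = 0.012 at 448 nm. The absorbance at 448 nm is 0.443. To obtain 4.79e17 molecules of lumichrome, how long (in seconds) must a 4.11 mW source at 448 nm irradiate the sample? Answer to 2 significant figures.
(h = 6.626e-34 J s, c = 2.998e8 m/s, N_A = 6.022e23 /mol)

Product: 4.79e17 / 6.022e23 = 7.954e-7 mol.
Photons that must be absorbed: 7.954e-7 / 0.012 = 6.628e-5 mol.
Fraction absorbed: 1 − 10^(−0.443) = 0.6394.
Incident photons needed: 6.628e-5 / 0.6394 = 1.037e-4 mol.
Photon energy: hc/λ = 4.434e-19 J; per mole, 2.670e5 J mol⁻¹.
Energy required: 1.037e-4 × 2.670e5 = 27.69 J.
Time: 27.69 J / 0.00411 W = 6700 s.

t ≈ 6700 s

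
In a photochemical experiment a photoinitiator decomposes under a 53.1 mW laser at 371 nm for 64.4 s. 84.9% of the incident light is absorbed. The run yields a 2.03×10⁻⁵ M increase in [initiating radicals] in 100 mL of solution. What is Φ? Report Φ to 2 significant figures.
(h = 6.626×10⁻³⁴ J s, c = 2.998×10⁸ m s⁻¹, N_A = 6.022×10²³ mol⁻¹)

Product: (2.03×10⁻⁵ M)(0.1 L) = 2.030×10⁻⁶ mol.
Photon energy at 371 nm: hc/λ = (6.626×10⁻³⁴)(2.998×10⁸)/(371×10⁻⁹) = 5.354×10⁻¹⁹ J.
Energy delivered: (53.1 mW)(64.4 s) = 3.420 J.
Photons incident: 3.420 / 5.354×10⁻¹⁹ = 6.388×10¹⁸, i.e. 6.388×10¹⁸/6.022×10²³ = 1.061×10⁻⁵ mol.
Photons absorbed: 0.849 × 1.061×10⁻⁵ = 9.008×10⁻⁶ mol.
Φ = 2.030×10⁻⁶ mol / 9.008×10⁻⁶ mol photons = 0.23.

Φ = 0.23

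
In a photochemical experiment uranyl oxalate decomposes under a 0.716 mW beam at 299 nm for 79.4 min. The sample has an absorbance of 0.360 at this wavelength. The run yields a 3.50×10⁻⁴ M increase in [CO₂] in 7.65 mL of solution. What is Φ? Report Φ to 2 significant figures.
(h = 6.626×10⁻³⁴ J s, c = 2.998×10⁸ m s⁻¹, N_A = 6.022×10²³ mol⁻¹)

Φ = 0.56

Product: (3.50×10⁻⁴ M)(0.00765 L) = 2.678×10⁻⁶ mol.
Photon energy at 299 nm: hc/λ = (6.626×10⁻³⁴)(2.998×10⁸)/(299×10⁻⁹) = 6.644×10⁻¹⁹ J.
Energy delivered: (0.716 mW)(4764 s) = 3.411 J.
Photons incident: 3.411 / 6.644×10⁻¹⁹ = 5.134×10¹⁸, i.e. 5.134×10¹⁸/6.022×10²³ = 8.525×10⁻⁶ mol.
Fraction absorbed: 1 − 10^(−0.360) = 0.5635.
Photons absorbed: 0.5635 × 8.525×10⁻⁶ = 4.804×10⁻⁶ mol.
Φ = 2.678×10⁻⁶ mol / 4.804×10⁻⁶ mol photons = 0.56.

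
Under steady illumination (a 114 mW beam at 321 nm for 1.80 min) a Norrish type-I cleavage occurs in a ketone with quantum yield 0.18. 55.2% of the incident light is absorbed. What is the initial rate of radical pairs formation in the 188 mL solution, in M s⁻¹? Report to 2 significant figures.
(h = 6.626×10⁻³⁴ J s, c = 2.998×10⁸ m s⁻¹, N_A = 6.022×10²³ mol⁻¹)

Photon energy at 321 nm: hc/λ = (6.626×10⁻³⁴)(2.998×10⁸)/(321×10⁻⁹) = 6.188×10⁻¹⁹ J.
Energy delivered: (114 mW)(108 s) = 12.31 J.
Photons incident: 12.31 / 6.188×10⁻¹⁹ = 1.989×10¹⁹, i.e. 1.989×10¹⁹/6.022×10²³ = 3.303×10⁻⁵ mol.
Photons absorbed: 0.552 × 3.303×10⁻⁵ = 1.823×10⁻⁵ mol.
Product formed: 0.18 × 1.823×10⁻⁵ = 3.281×10⁻⁶ mol.
Rate: 3.281×10⁻⁶ mol / (108 s × 0.188 L) = 1.6×10⁻⁷ M s⁻¹.

1.6×10⁻⁷ M s⁻¹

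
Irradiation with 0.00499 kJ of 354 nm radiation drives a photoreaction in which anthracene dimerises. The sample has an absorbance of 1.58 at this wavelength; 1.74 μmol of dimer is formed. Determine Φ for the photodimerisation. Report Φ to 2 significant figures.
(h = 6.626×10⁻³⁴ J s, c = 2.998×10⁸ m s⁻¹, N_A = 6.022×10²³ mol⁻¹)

Product: 1.74 μmol = 1.74×10⁻⁶ mol.
Photon energy at 354 nm: hc/λ = (6.626×10⁻³⁴)(2.998×10⁸)/(354×10⁻⁹) = 5.612×10⁻¹⁹ J.
Incident energy: 0.00499 kJ = 4.99 J.
Photons incident: 4.99 / 5.612×10⁻¹⁹ = 8.892×10¹⁸, i.e. 8.892×10¹⁸/6.022×10²³ = 1.477×10⁻⁵ mol.
Fraction absorbed: 1 − 10^(−1.58) = 0.9737.
Photons absorbed: 0.9737 × 1.477×10⁻⁵ = 1.438×10⁻⁵ mol.
Φ = 1.74×10⁻⁶ mol / 1.438×10⁻⁵ mol photons = 0.12.

Φ = 0.12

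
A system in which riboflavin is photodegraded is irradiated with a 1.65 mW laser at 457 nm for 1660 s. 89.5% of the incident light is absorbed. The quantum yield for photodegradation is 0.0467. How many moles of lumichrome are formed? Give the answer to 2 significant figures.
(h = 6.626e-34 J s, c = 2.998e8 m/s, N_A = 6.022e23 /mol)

Photon energy at 457 nm: hc/λ = (6.626e-34)(2.998e8)/(457e-9) = 4.347e-19 J.
Energy delivered: (1.65 mW)(1660 s) = 2.739 J.
Photons incident: 2.739 / 4.347e-19 = 6.301e18, i.e. 6.301e18/6.022e23 = 1.046e-5 mol.
Photons absorbed: 0.895 × 1.046e-5 = 9.362e-6 mol.
Product: Φ × n_abs = 0.0467 × 9.362e-6 = 4.372e-7 mol.

4.4e-7 mol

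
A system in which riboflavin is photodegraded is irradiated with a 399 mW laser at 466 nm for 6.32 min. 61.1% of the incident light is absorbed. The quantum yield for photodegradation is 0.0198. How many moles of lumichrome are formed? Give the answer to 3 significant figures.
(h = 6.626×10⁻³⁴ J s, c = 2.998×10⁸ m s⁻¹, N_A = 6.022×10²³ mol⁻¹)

Photon energy at 466 nm: hc/λ = (6.626×10⁻³⁴)(2.998×10⁸)/(466×10⁻⁹) = 4.263×10⁻¹⁹ J.
Energy delivered: (399 mW)(379.2 s) = 151.3 J.
Photons incident: 151.3 / 4.263×10⁻¹⁹ = 3.549×10²⁰, i.e. 3.549×10²⁰/6.022×10²³ = 5.893×10⁻⁴ mol.
Photons absorbed: 0.611 × 5.893×10⁻⁴ = 3.601×10⁻⁴ mol.
Product: Φ × n_abs = 0.0198 × 3.601×10⁻⁴ = 7.130×10⁻⁶ mol.

7.13×10⁻⁶ mol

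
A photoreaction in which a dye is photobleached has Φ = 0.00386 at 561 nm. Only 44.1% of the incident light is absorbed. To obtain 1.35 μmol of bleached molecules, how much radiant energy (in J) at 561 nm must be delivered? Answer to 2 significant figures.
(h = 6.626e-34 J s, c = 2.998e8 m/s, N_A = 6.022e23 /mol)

Product: 1.35 μmol = 1.35e-6 mol.
Photons that must be absorbed: 1.35e-6 / 0.00386 = 3.497e-4 mol.
Incident photons needed: 3.497e-4 / 0.441 = 7.930e-4 mol.
Photon energy: hc/λ = 3.541e-19 J; per mole, 2.132e5 J mol⁻¹.
Energy required: 7.930e-4 × 2.132e5 = 170 J.

170 J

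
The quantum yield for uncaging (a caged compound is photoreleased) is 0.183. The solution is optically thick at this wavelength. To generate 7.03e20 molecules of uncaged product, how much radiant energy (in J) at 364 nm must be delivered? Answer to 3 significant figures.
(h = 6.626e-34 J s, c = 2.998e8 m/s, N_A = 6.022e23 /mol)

Product: 7.03e20 / 6.022e23 = 0.001167 mol.
Photons that must be absorbed: 0.001167 / 0.183 = 0.006377 mol.
Photon energy: hc/λ = 5.457e-19 J; per mole, 3.286e5 J mol⁻¹.
Energy required: 0.006377 × 3.286e5 = 2100 J.

2100 J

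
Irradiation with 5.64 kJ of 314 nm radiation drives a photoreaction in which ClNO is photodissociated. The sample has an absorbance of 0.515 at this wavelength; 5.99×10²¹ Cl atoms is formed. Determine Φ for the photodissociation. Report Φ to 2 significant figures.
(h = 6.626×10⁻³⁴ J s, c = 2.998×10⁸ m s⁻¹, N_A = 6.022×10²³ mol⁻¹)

Φ = 0.97

Product: 5.99×10²¹ / 6.022×10²³ = 0.009947 mol.
Photon energy at 314 nm: hc/λ = (6.626×10⁻³⁴)(2.998×10⁸)/(314×10⁻⁹) = 6.326×10⁻¹⁹ J.
Incident energy: 5.64 kJ = 5640 J.
Photons incident: 5640 / 6.326×10⁻¹⁹ = 8.916×10²¹, i.e. 8.916×10²¹/6.022×10²³ = 0.01481 mol.
Fraction absorbed: 1 − 10^(−0.515) = 0.6945.
Photons absorbed: 0.6945 × 0.01481 = 0.01029 mol.
Φ = 0.009947 mol / 0.01029 mol photons = 0.97.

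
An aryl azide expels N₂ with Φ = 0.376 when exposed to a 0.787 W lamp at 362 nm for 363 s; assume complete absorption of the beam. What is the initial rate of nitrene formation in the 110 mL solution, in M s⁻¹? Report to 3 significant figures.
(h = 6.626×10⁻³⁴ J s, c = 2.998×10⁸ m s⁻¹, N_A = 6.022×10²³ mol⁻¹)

Photon energy at 362 nm: hc/λ = (6.626×10⁻³⁴)(2.998×10⁸)/(362×10⁻⁹) = 5.487×10⁻¹⁹ J.
Energy delivered: (0.787 W)(363 s) = 285.7 J.
Photons incident: 285.7 / 5.487×10⁻¹⁹ = 5.207×10²⁰, i.e. 5.207×10²⁰/6.022×10²³ = 8.647×10⁻⁴ mol.
Product formed: 0.376 × 8.647×10⁻⁴ = 3.251×10⁻⁴ mol.
Rate: 3.251×10⁻⁴ mol / (363 s × 0.11 L) = 8.14×10⁻⁶ M s⁻¹.

8.14×10⁻⁶ M s⁻¹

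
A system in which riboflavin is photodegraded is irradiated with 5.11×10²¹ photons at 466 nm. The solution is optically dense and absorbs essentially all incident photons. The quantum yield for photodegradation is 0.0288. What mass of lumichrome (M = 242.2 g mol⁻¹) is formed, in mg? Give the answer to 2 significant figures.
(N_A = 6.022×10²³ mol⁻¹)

59 mg

Moles of photons: 5.11×10²¹ / 6.022×10²³ = 0.008486 mol.
Product: Φ × n_abs = 0.0288 × 0.008486 = 2.444×10⁻⁴ mol.
Mass: 2.444×10⁻⁴ × 242.2 = 0.05919 g = 59 mg.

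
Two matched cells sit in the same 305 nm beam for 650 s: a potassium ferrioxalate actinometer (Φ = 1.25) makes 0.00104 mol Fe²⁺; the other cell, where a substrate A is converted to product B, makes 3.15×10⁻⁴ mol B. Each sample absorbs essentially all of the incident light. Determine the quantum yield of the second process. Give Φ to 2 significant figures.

Φ = 0.38

Photons absorbed by the actinometer: 0.00104 / 1.25 = 8.320×10⁻⁴ mol.
Φ(unknown) = 3.15×10⁻⁴ / 8.320×10⁻⁴ = 0.38.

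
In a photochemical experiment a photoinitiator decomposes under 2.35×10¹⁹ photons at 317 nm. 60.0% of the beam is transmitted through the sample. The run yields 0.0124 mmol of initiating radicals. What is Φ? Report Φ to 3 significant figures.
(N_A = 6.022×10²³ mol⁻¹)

Product: 0.0124 mmol = 1.24×10⁻⁵ mol.
Moles of photons: 2.35×10¹⁹ / 6.022×10²³ = 3.902×10⁻⁵ mol.
Fraction absorbed: 1 − 60.0/100 = 0.4000.
Photons absorbed: 0.4000 × 3.902×10⁻⁵ = 1.561×10⁻⁵ mol.
Φ = 1.24×10⁻⁵ mol / 1.561×10⁻⁵ mol photons = 0.794.

Φ = 0.794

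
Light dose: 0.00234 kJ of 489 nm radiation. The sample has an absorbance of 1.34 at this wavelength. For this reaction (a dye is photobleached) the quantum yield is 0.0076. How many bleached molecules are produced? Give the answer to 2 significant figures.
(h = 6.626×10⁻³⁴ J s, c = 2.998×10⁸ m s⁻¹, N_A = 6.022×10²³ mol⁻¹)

Photon energy at 489 nm: hc/λ = (6.626×10⁻³⁴)(2.998×10⁸)/(489×10⁻⁹) = 4.062×10⁻¹⁹ J.
Incident energy: 0.00234 kJ = 2.34 J.
Photons incident: 2.34 / 4.062×10⁻¹⁹ = 5.761×10¹⁸, i.e. 5.761×10¹⁸/6.022×10²³ = 9.567×10⁻⁶ mol.
Fraction absorbed: 1 − 10^(−1.34) = 0.9543.
Photons absorbed: 0.9543 × 9.567×10⁻⁶ = 9.130×10⁻⁶ mol.
Product: Φ × n_abs = 0.0076 × 9.130×10⁻⁶ = 6.939×10⁻⁸ mol.
As a count: 6.939×10⁻⁸ × 6.022×10²³ = 4.2×10¹⁶.

4.2×10¹⁶ bleached molecules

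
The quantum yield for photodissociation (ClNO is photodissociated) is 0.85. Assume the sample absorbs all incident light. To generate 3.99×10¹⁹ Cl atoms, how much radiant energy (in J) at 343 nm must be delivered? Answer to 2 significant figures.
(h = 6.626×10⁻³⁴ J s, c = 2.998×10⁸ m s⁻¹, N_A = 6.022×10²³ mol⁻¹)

Product: 3.99×10¹⁹ / 6.022×10²³ = 6.626×10⁻⁵ mol.
Photons that must be absorbed: 6.626×10⁻⁵ / 0.85 = 7.795×10⁻⁵ mol.
Photon energy: hc/λ = 5.791×10⁻¹⁹ J; per mole, 3.487×10⁵ J mol⁻¹.
Energy required: 7.795×10⁻⁵ × 3.487×10⁵ = 27 J.

27 J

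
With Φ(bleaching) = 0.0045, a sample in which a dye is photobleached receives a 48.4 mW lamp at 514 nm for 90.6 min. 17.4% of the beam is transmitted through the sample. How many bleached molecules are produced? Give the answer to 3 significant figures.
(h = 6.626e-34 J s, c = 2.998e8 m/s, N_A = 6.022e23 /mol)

2.53e18 bleached molecules

Photon energy at 514 nm: hc/λ = (6.626e-34)(2.998e8)/(514e-9) = 3.865e-19 J.
Energy delivered: (48.4 mW)(5436 s) = 263.1 J.
Photons incident: 263.1 / 3.865e-19 = 6.807e20, i.e. 6.807e20/6.022e23 = 0.001130 mol.
Fraction absorbed: 1 − 17.4/100 = 0.8260.
Photons absorbed: 0.8260 × 0.001130 = 9.334e-4 mol.
Product: Φ × n_abs = 0.0045 × 9.334e-4 = 4.200e-6 mol.
As a count: 4.200e-6 × 6.022e23 = 2.53e18.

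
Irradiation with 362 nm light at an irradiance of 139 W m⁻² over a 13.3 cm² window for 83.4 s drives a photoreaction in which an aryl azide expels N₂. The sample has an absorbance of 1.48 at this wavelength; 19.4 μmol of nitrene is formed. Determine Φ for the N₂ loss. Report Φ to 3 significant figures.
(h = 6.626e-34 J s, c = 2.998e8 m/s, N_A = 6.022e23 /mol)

Φ = 0.430

Product: 19.4 μmol = 1.94e-5 mol.
Photon energy at 362 nm: hc/λ = (6.626e-34)(2.998e8)/(362e-9) = 5.487e-19 J.
Energy delivered: (139 W m⁻²)(13.3e-4 m²)(83.4 s) = 15.42 J.
Photons incident: 15.42 / 5.487e-19 = 2.810e19, i.e. 2.810e19/6.022e23 = 4.666e-5 mol.
Fraction absorbed: 1 − 10^(−1.48) = 0.9669.
Photons absorbed: 0.9669 × 4.666e-5 = 4.512e-5 mol.
Φ = 1.94e-5 mol / 4.512e-5 mol photons = 0.430.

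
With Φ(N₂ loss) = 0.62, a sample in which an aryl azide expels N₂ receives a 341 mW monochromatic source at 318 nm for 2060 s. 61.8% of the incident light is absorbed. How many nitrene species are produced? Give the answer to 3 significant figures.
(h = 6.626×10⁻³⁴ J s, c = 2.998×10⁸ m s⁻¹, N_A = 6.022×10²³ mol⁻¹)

4.31×10²⁰ species

Photon energy at 318 nm: hc/λ = (6.626×10⁻³⁴)(2.998×10⁸)/(318×10⁻⁹) = 6.247×10⁻¹⁹ J.
Energy delivered: (341 mW)(2060 s) = 702.5 J.
Photons incident: 702.5 / 6.247×10⁻¹⁹ = 1.125×10²¹, i.e. 1.125×10²¹/6.022×10²³ = 0.001868 mol.
Photons absorbed: 0.618 × 0.001868 = 0.001154 mol.
Product: Φ × n_abs = 0.62 × 0.001154 = 7.155×10⁻⁴ mol.
As a count: 7.155×10⁻⁴ × 6.022×10²³ = 4.31×10²⁰.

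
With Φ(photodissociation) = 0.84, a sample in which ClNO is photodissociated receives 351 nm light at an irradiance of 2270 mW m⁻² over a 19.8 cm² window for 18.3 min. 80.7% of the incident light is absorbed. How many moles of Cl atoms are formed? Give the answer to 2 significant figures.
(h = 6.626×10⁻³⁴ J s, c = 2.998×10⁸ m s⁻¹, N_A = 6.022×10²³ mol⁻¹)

9.8×10⁻⁶ mol

Photon energy at 351 nm: hc/λ = (6.626×10⁻³⁴)(2.998×10⁸)/(351×10⁻⁹) = 5.659×10⁻¹⁹ J.
Energy delivered: (2270 mW m⁻²)(19.8×10⁻⁴ m²)(1098 s) = 4.935 J.
Photons incident: 4.935 / 5.659×10⁻¹⁹ = 8.721×10¹⁸, i.e. 8.721×10¹⁸/6.022×10²³ = 1.448×10⁻⁵ mol.
Photons absorbed: 0.807 × 1.448×10⁻⁵ = 1.169×10⁻⁵ mol.
Product: Φ × n_abs = 0.84 × 1.169×10⁻⁵ = 9.820×10⁻⁶ mol.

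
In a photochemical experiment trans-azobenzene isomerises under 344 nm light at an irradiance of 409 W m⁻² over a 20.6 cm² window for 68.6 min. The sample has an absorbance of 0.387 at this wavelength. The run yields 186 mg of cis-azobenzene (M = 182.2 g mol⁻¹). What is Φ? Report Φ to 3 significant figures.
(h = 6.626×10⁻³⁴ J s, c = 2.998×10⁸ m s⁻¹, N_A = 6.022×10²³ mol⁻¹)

Product: 186 mg / 182.2 g mol⁻¹ = 0.001021 mol.
Photon energy at 344 nm: hc/λ = (6.626×10⁻³⁴)(2.998×10⁸)/(344×10⁻⁹) = 5.775×10⁻¹⁹ J.
Energy delivered: (409 W m⁻²)(20.6×10⁻⁴ m²)(4116 s) = 3468 J.
Photons incident: 3468 / 5.775×10⁻¹⁹ = 6.005×10²¹, i.e. 6.005×10²¹/6.022×10²³ = 0.009972 mol.
Fraction absorbed: 1 − 10^(−0.387) = 0.5898.
Photons absorbed: 0.5898 × 0.009972 = 0.005881 mol.
Φ = 0.001021 mol / 0.005881 mol photons = 0.174.

Φ = 0.174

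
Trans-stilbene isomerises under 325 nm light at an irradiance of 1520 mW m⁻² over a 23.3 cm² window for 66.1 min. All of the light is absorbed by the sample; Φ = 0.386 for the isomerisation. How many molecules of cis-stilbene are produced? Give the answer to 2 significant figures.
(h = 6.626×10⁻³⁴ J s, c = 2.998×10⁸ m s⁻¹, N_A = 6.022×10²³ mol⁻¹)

8.9×10¹⁸ molecules

Photon energy at 325 nm: hc/λ = (6.626×10⁻³⁴)(2.998×10⁸)/(325×10⁻⁹) = 6.112×10⁻¹⁹ J.
Energy delivered: (1520 mW m⁻²)(23.3×10⁻⁴ m²)(3966 s) = 14.05 J.
Photons incident: 14.05 / 6.112×10⁻¹⁹ = 2.299×10¹⁹, i.e. 2.299×10¹⁹/6.022×10²³ = 3.818×10⁻⁵ mol.
Product: Φ × n_abs = 0.386 × 3.818×10⁻⁵ = 1.474×10⁻⁵ mol.
As a count: 1.474×10⁻⁵ × 6.022×10²³ = 8.9×10¹⁸.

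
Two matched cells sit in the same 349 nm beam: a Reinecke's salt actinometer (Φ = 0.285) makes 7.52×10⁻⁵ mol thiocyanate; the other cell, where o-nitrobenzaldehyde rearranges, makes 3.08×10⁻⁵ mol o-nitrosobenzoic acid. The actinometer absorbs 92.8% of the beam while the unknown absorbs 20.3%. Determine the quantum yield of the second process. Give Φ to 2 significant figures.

Φ = 0.53

Photons absorbed by the actinometer: 7.52×10⁻⁵ / 0.285 = 2.639×10⁻⁴ mol.
Incident flux: 2.639×10⁻⁴ / 0.928 = 2.844×10⁻⁴ einstein.
Absorbed by unknown: 0.203 × 2.844×10⁻⁴ = 5.773×10⁻⁵ mol.
Φ(unknown) = 3.08×10⁻⁵ / 5.773×10⁻⁵ = 0.53.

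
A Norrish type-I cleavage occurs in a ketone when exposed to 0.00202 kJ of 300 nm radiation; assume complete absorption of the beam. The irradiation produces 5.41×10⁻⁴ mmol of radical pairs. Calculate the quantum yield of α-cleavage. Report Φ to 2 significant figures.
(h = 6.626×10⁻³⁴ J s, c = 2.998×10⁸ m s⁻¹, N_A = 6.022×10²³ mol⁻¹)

Product: 5.41×10⁻⁴ mmol = 5.41×10⁻⁷ mol.
Photon energy at 300 nm: hc/λ = (6.626×10⁻³⁴)(2.998×10⁸)/(300×10⁻⁹) = 6.622×10⁻¹⁹ J.
Incident energy: 0.00202 kJ = 2.02 J.
Photons incident: 2.02 / 6.622×10⁻¹⁹ = 3.050×10¹⁸, i.e. 3.050×10¹⁸/6.022×10²³ = 5.065×10⁻⁶ mol.
Φ = 5.41×10⁻⁷ mol / 5.065×10⁻⁶ mol photons = 0.11.

Φ = 0.11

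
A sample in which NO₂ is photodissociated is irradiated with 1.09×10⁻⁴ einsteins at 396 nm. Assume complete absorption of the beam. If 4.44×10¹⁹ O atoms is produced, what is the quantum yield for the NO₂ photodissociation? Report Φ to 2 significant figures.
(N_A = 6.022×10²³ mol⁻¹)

Product: 4.44×10¹⁹ / 6.022×10²³ = 7.373×10⁻⁵ mol.
Φ = 7.373×10⁻⁵ mol / 1.09×10⁻⁴ mol photons = 0.68.

Φ = 0.68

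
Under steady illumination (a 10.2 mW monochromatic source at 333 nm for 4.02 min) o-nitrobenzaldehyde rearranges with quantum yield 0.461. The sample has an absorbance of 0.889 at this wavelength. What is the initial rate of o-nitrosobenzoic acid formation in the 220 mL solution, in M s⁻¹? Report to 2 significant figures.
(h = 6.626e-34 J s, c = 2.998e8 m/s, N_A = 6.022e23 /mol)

5.2e-8 M s⁻¹

Photon energy at 333 nm: hc/λ = (6.626e-34)(2.998e8)/(333e-9) = 5.965e-19 J.
Energy delivered: (10.2 mW)(241.2 s) = 2.460 J.
Photons incident: 2.460 / 5.965e-19 = 4.124e18, i.e. 4.124e18/6.022e23 = 6.848e-6 mol.
Fraction absorbed: 1 − 10^(−0.889) = 0.8709.
Photons absorbed: 0.8709 × 6.848e-6 = 5.964e-6 mol.
Product formed: 0.461 × 5.964e-6 = 2.749e-6 mol.
Rate: 2.749e-6 mol / (241.2 s × 0.22 L) = 5.2e-8 M s⁻¹.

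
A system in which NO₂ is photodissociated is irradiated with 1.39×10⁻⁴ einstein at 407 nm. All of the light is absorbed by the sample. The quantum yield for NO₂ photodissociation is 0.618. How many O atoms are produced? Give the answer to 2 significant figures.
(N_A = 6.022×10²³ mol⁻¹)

5.2×10¹⁹ atoms

Product: Φ × n_abs = 0.618 × 1.39×10⁻⁴ = 8.590×10⁻⁵ mol.
As a count: 8.590×10⁻⁵ × 6.022×10²³ = 5.2×10¹⁹.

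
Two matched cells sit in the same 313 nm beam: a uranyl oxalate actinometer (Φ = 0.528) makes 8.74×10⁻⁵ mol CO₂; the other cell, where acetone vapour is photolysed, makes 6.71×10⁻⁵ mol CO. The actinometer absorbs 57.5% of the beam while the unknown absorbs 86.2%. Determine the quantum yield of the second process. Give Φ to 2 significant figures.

Photons absorbed by the actinometer: 8.74×10⁻⁵ / 0.528 = 1.655×10⁻⁴ mol.
Incident flux: 1.655×10⁻⁴ / 0.575 = 2.878×10⁻⁴ einstein.
Absorbed by unknown: 0.862 × 2.878×10⁻⁴ = 2.481×10⁻⁴ mol.
Φ(unknown) = 6.71×10⁻⁵ / 2.481×10⁻⁴ = 0.27.

Φ = 0.27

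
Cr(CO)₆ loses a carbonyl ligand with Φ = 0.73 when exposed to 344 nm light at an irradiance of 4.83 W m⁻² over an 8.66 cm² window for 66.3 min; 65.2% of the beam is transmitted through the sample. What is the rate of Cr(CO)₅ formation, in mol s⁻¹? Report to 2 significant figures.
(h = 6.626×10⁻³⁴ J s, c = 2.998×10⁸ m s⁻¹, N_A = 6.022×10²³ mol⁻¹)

3.1×10⁻⁹ mol s⁻¹

Photon energy at 344 nm: hc/λ = (6.626×10⁻³⁴)(2.998×10⁸)/(344×10⁻⁹) = 5.775×10⁻¹⁹ J.
Energy delivered: (4.83 W m⁻²)(8.66×10⁻⁴ m²)(3978 s) = 16.64 J.
Photons incident: 16.64 / 5.775×10⁻¹⁹ = 2.881×10¹⁹, i.e. 2.881×10¹⁹/6.022×10²³ = 4.784×10⁻⁵ mol.
Fraction absorbed: 1 − 65.2/100 = 0.3480.
Photons absorbed: 0.3480 × 4.784×10⁻⁵ = 1.665×10⁻⁵ mol.
Product formed: 0.73 × 1.665×10⁻⁵ = 1.215×10⁻⁵ mol.
Rate: 1.215×10⁻⁵ / 3978 s = 3.1×10⁻⁹ mol s⁻¹.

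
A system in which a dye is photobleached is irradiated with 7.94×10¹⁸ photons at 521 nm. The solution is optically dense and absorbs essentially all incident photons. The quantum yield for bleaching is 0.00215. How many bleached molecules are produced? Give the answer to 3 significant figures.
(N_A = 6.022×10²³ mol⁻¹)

Moles of photons: 7.94×10¹⁸ / 6.022×10²³ = 1.318×10⁻⁵ mol.
Product: Φ × n_abs = 0.00215 × 1.318×10⁻⁵ = 2.834×10⁻⁸ mol.
As a count: 2.834×10⁻⁸ × 6.022×10²³ = 1.71×10¹⁶.

1.71×10¹⁶ bleached molecules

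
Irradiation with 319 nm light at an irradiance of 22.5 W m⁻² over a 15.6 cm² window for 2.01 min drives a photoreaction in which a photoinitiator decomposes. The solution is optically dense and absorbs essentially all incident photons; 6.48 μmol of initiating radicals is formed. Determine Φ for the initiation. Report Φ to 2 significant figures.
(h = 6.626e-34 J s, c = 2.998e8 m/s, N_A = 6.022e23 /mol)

Product: 6.48 μmol = 6.48e-6 mol.
Photon energy at 319 nm: hc/λ = (6.626e-34)(2.998e8)/(319e-9) = 6.227e-19 J.
Energy delivered: (22.5 W m⁻²)(15.6e-4 m²)(120.6 s) = 4.233 J.
Photons incident: 4.233 / 6.227e-19 = 6.798e18, i.e. 6.798e18/6.022e23 = 1.129e-5 mol.
Φ = 6.48e-6 mol / 1.129e-5 mol photons = 0.57.

Φ = 0.57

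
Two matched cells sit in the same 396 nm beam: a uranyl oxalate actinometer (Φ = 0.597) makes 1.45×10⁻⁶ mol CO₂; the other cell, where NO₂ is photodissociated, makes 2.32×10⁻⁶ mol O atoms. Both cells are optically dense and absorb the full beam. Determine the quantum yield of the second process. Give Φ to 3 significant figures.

Photons absorbed by the actinometer: 1.45×10⁻⁶ / 0.597 = 2.429×10⁻⁶ mol.
Φ(unknown) = 2.32×10⁻⁶ / 2.429×10⁻⁶ = 0.955.

Φ = 0.955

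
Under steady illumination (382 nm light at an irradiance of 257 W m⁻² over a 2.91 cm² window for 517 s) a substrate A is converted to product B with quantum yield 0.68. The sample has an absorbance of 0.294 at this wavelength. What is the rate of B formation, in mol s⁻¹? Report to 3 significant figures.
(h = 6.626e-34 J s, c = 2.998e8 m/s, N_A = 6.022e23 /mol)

Photon energy at 382 nm: hc/λ = (6.626e-34)(2.998e8)/(382e-9) = 5.200e-19 J.
Energy delivered: (257 W m⁻²)(2.91e-4 m²)(517 s) = 38.66 J.
Photons incident: 38.66 / 5.200e-19 = 7.435e19, i.e. 7.435e19/6.022e23 = 1.235e-4 mol.
Fraction absorbed: 1 − 10^(−0.294) = 0.4918.
Photons absorbed: 0.4918 × 1.235e-4 = 6.074e-5 mol.
Product formed: 0.68 × 6.074e-5 = 4.130e-5 mol.
Rate: 4.130e-5 / 517 s = 7.99e-8 mol s⁻¹.

7.99e-8 mol s⁻¹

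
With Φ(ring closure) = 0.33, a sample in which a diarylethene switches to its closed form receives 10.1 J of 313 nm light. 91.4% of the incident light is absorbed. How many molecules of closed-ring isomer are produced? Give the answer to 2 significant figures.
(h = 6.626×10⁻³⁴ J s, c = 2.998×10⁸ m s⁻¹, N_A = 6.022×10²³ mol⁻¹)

4.8×10¹⁸ molecules

Photon energy at 313 nm: hc/λ = (6.626×10⁻³⁴)(2.998×10⁸)/(313×10⁻⁹) = 6.347×10⁻¹⁹ J.
Photons incident: 10.1 / 6.347×10⁻¹⁹ = 1.591×10¹⁹, i.e. 1.591×10¹⁹/6.022×10²³ = 2.642×10⁻⁵ mol.
Photons absorbed: 0.914 × 2.642×10⁻⁵ = 2.415×10⁻⁵ mol.
Product: Φ × n_abs = 0.33 × 2.415×10⁻⁵ = 7.970×10⁻⁶ mol.
As a count: 7.970×10⁻⁶ × 6.022×10²³ = 4.8×10¹⁸.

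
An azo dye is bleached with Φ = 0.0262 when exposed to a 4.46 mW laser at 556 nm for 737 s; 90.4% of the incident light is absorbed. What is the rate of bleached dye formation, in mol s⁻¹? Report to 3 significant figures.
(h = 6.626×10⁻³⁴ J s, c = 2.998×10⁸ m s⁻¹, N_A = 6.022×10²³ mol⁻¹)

4.91×10⁻¹⁰ mol s⁻¹

Photon energy at 556 nm: hc/λ = (6.626×10⁻³⁴)(2.998×10⁸)/(556×10⁻⁹) = 3.573×10⁻¹⁹ J.
Energy delivered: (4.46 mW)(737 s) = 3.287 J.
Photons incident: 3.287 / 3.573×10⁻¹⁹ = 9.200×10¹⁸, i.e. 9.200×10¹⁸/6.022×10²³ = 1.528×10⁻⁵ mol.
Photons absorbed: 0.904 × 1.528×10⁻⁵ = 1.381×10⁻⁵ mol.
Product formed: 0.0262 × 1.381×10⁻⁵ = 3.618×10⁻⁷ mol.
Rate: 3.618×10⁻⁷ / 737 s = 4.91×10⁻¹⁰ mol s⁻¹.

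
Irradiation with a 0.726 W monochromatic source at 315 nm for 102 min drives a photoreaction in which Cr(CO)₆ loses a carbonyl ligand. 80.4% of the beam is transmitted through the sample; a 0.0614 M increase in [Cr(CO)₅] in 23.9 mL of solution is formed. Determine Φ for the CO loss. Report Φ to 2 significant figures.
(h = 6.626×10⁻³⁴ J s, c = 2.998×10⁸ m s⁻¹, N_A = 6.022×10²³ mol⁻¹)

Product: (0.0614 M)(0.0239 L) = 0.001467 mol.
Photon energy at 315 nm: hc/λ = (6.626×10⁻³⁴)(2.998×10⁸)/(315×10⁻⁹) = 6.306×10⁻¹⁹ J.
Energy delivered: (0.726 W)(6120 s) = 4443 J.
Photons incident: 4443 / 6.306×10⁻¹⁹ = 7.046×10²¹, i.e. 7.046×10²¹/6.022×10²³ = 0.01170 mol.
Fraction absorbed: 1 − 80.4/100 = 0.1960.
Photons absorbed: 0.1960 × 0.01170 = 0.002293 mol.
Φ = 0.001467 mol / 0.002293 mol photons = 0.64.

Φ = 0.64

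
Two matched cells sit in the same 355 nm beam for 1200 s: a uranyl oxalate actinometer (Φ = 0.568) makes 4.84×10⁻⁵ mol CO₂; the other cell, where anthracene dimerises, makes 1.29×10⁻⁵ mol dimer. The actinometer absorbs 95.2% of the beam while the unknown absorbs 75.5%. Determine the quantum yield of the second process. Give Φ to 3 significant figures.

Φ = 0.191

Photons absorbed by the actinometer: 4.84×10⁻⁵ / 0.568 = 8.521×10⁻⁵ mol.
Incident flux: 8.521×10⁻⁵ / 0.952 = 8.951×10⁻⁵ einstein.
Absorbed by unknown: 0.755 × 8.951×10⁻⁵ = 6.758×10⁻⁵ mol.
Φ(unknown) = 1.29×10⁻⁵ / 6.758×10⁻⁵ = 0.191.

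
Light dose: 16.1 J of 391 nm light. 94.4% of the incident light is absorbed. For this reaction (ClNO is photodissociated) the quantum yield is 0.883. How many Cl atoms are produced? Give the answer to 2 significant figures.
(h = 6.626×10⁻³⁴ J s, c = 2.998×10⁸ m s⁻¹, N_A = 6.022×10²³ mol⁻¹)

2.6×10¹⁹ atoms

Photon energy at 391 nm: hc/λ = (6.626×10⁻³⁴)(2.998×10⁸)/(391×10⁻⁹) = 5.080×10⁻¹⁹ J.
Photons incident: 16.1 / 5.080×10⁻¹⁹ = 3.169×10¹⁹, i.e. 3.169×10¹⁹/6.022×10²³ = 5.262×10⁻⁵ mol.
Photons absorbed: 0.944 × 5.262×10⁻⁵ = 4.967×10⁻⁵ mol.
Product: Φ × n_abs = 0.883 × 4.967×10⁻⁵ = 4.386×10⁻⁵ mol.
As a count: 4.386×10⁻⁵ × 6.022×10²³ = 2.6×10¹⁹.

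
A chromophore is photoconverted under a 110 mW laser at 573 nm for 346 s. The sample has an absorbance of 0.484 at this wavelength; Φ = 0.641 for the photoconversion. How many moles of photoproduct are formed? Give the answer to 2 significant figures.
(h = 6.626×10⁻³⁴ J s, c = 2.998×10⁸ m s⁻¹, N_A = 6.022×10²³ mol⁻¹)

Photon energy at 573 nm: hc/λ = (6.626×10⁻³⁴)(2.998×10⁸)/(573×10⁻⁹) = 3.467×10⁻¹⁹ J.
Energy delivered: (110 mW)(346 s) = 38.06 J.
Photons incident: 38.06 / 3.467×10⁻¹⁹ = 1.098×10²⁰, i.e. 1.098×10²⁰/6.022×10²³ = 1.823×10⁻⁴ mol.
Fraction absorbed: 1 − 10^(−0.484) = 0.6719.
Photons absorbed: 0.6719 × 1.823×10⁻⁴ = 1.225×10⁻⁴ mol.
Product: Φ × n_abs = 0.641 × 1.225×10⁻⁴ = 7.852×10⁻⁵ mol.

7.9×10⁻⁵ mol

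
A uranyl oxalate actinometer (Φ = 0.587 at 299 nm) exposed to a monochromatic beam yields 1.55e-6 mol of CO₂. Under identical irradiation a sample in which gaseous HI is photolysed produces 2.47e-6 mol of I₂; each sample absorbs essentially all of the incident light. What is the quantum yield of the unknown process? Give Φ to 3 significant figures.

Photons absorbed by the actinometer: 1.55e-6 / 0.587 = 2.641e-6 mol.
Φ(unknown) = 2.47e-6 / 2.641e-6 = 0.935.

Φ = 0.935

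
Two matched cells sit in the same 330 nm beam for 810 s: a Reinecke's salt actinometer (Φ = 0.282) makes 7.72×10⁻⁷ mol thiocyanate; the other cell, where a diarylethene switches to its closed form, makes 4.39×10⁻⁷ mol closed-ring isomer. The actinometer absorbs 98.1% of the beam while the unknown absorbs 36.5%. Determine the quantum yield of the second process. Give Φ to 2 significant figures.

Photons absorbed by the actinometer: 7.72×10⁻⁷ / 0.282 = 2.738×10⁻⁶ mol.
Incident flux: 2.738×10⁻⁶ / 0.981 = 2.791×10⁻⁶ einstein.
Absorbed by unknown: 0.365 × 2.791×10⁻⁶ = 1.019×10⁻⁶ mol.
Φ(unknown) = 4.39×10⁻⁷ / 1.019×10⁻⁶ = 0.43.

Φ = 0.43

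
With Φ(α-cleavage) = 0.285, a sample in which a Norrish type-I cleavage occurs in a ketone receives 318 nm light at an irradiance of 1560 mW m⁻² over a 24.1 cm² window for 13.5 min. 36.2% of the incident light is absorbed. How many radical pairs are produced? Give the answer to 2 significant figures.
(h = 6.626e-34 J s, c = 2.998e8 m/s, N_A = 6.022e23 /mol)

5.0e17 radical pairs

Photon energy at 318 nm: hc/λ = (6.626e-34)(2.998e8)/(318e-9) = 6.247e-19 J.
Energy delivered: (1560 mW m⁻²)(24.1e-4 m²)(810 s) = 3.045 J.
Photons incident: 3.045 / 6.247e-19 = 4.874e18, i.e. 4.874e18/6.022e23 = 8.094e-6 mol.
Photons absorbed: 0.362 × 8.094e-6 = 2.930e-6 mol.
Product: Φ × n_abs = 0.285 × 2.930e-6 = 8.351e-7 mol.
As a count: 8.351e-7 × 6.022e23 = 5.0e17.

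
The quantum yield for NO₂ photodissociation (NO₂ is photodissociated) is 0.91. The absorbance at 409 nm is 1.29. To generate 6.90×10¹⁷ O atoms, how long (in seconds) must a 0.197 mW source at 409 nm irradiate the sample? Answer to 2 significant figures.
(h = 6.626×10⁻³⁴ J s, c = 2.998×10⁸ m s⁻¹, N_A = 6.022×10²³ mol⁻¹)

Product: 6.90×10¹⁷ / 6.022×10²³ = 1.146×10⁻⁶ mol.
Photons that must be absorbed: 1.146×10⁻⁶ / 0.91 = 1.259×10⁻⁶ mol.
Fraction absorbed: 1 − 10^(−1.29) = 0.9487.
Incident photons needed: 1.259×10⁻⁶ / 0.9487 = 1.327×10⁻⁶ mol.
Photon energy: hc/λ = 4.857×10⁻¹⁹ J; per mole, 2.925×10⁵ J mol⁻¹.
Energy required: 1.327×10⁻⁶ × 2.925×10⁵ = 0.3881 J.
Time: 0.3881 J / 0.000197 W = 2000 s.

t ≈ 2000 s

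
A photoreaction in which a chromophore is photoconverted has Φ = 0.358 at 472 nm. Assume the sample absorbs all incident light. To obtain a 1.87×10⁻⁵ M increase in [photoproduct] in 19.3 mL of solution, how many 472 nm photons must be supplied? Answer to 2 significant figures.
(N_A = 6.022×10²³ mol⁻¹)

6.1×10¹⁷ photons

Product: (1.87×10⁻⁵ M)(0.0193 L) = 3.609×10⁻⁷ mol.
Photons that must be absorbed: 3.609×10⁻⁷ / 0.358 = 1.008×10⁻⁶ mol.
Photon count: 1.008×10⁻⁶ × 6.022×10²³ = 6.1×10¹⁷.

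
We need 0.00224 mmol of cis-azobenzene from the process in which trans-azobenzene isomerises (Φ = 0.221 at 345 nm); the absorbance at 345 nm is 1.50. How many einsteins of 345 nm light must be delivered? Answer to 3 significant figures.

Product: 0.00224 mmol = 2.24e-6 mol.
Photons that must be absorbed: 2.24e-6 / 0.221 = 1.014e-5 mol.
Fraction absorbed: 1 − 10^(−1.50) = 0.9684.
Incident photons needed: 1.014e-5 / 0.9684 = 1.047e-5 mol.

1.05e-5 einstein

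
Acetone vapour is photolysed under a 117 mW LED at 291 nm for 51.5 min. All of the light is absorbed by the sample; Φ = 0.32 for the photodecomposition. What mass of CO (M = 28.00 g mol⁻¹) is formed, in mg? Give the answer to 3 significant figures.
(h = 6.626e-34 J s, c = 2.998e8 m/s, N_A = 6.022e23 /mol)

Photon energy at 291 nm: hc/λ = (6.626e-34)(2.998e8)/(291e-9) = 6.826e-19 J.
Energy delivered: (117 mW)(3090 s) = 361.5 J.
Photons incident: 361.5 / 6.826e-19 = 5.296e20, i.e. 5.296e20/6.022e23 = 8.794e-4 mol.
Product: Φ × n_abs = 0.32 × 8.794e-4 = 2.814e-4 mol.
Mass: 2.814e-4 × 28.00 = 0.007879 g = 7.88 mg.

7.88 mg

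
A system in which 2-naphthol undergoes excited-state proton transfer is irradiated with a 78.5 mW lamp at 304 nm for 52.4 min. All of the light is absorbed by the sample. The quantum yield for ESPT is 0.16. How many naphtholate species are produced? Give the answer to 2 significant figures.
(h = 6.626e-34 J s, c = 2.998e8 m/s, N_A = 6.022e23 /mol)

Photon energy at 304 nm: hc/λ = (6.626e-34)(2.998e8)/(304e-9) = 6.534e-19 J.
Energy delivered: (78.5 mW)(3144 s) = 246.8 J.
Photons incident: 246.8 / 6.534e-19 = 3.777e20, i.e. 3.777e20/6.022e23 = 6.272e-4 mol.
Product: Φ × n_abs = 0.16 × 6.272e-4 = 1.004e-4 mol.
As a count: 1.004e-4 × 6.022e23 = 6.0e19.

6.0e19 species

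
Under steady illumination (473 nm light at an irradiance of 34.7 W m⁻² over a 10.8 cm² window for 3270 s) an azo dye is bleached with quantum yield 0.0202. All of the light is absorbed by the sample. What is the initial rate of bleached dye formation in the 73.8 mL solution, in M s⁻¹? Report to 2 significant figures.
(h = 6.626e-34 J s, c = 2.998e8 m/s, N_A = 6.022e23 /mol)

Photon energy at 473 nm: hc/λ = (6.626e-34)(2.998e8)/(473e-9) = 4.200e-19 J.
Energy delivered: (34.7 W m⁻²)(10.8e-4 m²)(3270 s) = 122.5 J.
Photons incident: 122.5 / 4.200e-19 = 2.917e20, i.e. 2.917e20/6.022e23 = 4.844e-4 mol.
Product formed: 0.0202 × 4.844e-4 = 9.785e-6 mol.
Rate: 9.785e-6 mol / (3270 s × 0.0738 L) = 4.1e-8 M s⁻¹.

4.1e-8 M s⁻¹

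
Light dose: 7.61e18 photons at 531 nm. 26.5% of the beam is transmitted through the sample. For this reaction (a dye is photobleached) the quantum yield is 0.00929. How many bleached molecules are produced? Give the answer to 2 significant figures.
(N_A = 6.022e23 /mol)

Moles of photons: 7.61e18 / 6.022e23 = 1.264e-5 mol.
Fraction absorbed: 1 − 26.5/100 = 0.7350.
Photons absorbed: 0.7350 × 1.264e-5 = 9.290e-6 mol.
Product: Φ × n_abs = 0.00929 × 9.290e-6 = 8.630e-8 mol.
As a count: 8.630e-8 × 6.022e23 = 5.2e16.

5.2e16 bleached molecules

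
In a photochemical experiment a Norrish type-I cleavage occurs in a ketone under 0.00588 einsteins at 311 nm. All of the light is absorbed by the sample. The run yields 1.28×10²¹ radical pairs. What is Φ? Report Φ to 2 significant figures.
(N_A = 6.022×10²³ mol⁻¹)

Φ = 0.36

Product: 1.28×10²¹ / 6.022×10²³ = 0.002126 mol.
Φ = 0.002126 mol / 0.00588 mol photons = 0.36.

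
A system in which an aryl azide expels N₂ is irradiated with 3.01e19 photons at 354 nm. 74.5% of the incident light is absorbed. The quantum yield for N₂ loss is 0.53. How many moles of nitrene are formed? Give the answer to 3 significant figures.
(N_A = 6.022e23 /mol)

1.97e-5 mol

Moles of photons: 3.01e19 / 6.022e23 = 4.998e-5 mol.
Photons absorbed: 0.745 × 4.998e-5 = 3.724e-5 mol.
Product: Φ × n_abs = 0.53 × 3.724e-5 = 1.974e-5 mol.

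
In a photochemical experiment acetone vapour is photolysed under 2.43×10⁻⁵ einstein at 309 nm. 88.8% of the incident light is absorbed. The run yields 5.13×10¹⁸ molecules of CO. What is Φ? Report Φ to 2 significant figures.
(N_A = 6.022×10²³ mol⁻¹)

Φ = 0.39

Product: 5.13×10¹⁸ / 6.022×10²³ = 8.519×10⁻⁶ mol.
Photons absorbed: 0.888 × 2.43×10⁻⁵ = 2.158×10⁻⁵ mol.
Φ = 8.519×10⁻⁶ mol / 2.158×10⁻⁵ mol photons = 0.39.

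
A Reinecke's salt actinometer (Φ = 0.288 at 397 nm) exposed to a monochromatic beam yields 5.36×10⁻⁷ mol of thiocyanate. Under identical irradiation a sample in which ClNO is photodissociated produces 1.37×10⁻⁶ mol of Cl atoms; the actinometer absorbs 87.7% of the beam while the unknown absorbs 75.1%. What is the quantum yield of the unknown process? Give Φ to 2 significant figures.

Φ = 0.86

Photons absorbed by the actinometer: 5.36×10⁻⁷ / 0.288 = 1.861×10⁻⁶ mol.
Incident flux: 1.861×10⁻⁶ / 0.877 = 2.122×10⁻⁶ einstein.
Absorbed by unknown: 0.751 × 2.122×10⁻⁶ = 1.594×10⁻⁶ mol.
Φ(unknown) = 1.37×10⁻⁶ / 1.594×10⁻⁶ = 0.86.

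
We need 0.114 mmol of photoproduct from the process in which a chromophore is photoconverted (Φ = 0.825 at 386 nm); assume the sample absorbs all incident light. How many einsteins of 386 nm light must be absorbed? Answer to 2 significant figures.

Product: 0.114 mmol = 1.14×10⁻⁴ mol.
Photons that must be absorbed: 1.14×10⁻⁴ / 0.825 = 1.382×10⁻⁴ mol.

1.4×10⁻⁴ einstein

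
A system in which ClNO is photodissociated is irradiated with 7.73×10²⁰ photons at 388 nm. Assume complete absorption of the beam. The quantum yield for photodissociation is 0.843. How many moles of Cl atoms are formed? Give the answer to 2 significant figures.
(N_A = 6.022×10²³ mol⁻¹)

0.0011 mol

Moles of photons: 7.73×10²⁰ / 6.022×10²³ = 0.001284 mol.
Product: Φ × n_abs = 0.843 × 0.001284 = 0.001082 mol.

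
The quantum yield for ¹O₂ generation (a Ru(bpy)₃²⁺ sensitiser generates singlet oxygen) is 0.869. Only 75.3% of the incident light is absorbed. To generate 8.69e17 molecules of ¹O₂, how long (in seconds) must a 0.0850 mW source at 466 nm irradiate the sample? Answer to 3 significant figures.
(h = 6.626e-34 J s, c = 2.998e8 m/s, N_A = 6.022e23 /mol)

Product: 8.69e17 / 6.022e23 = 1.443e-6 mol.
Photons that must be absorbed: 1.443e-6 / 0.869 = 1.661e-6 mol.
Incident photons needed: 1.661e-6 / 0.753 = 2.206e-6 mol.
Photon energy: hc/λ = 4.263e-19 J; per mole, 2.567e5 J mol⁻¹.
Energy required: 2.206e-6 × 2.567e5 = 0.5663 J.
Time: 0.5663 J / 8.5e-05 W = 6660 s.

t ≈ 6660 s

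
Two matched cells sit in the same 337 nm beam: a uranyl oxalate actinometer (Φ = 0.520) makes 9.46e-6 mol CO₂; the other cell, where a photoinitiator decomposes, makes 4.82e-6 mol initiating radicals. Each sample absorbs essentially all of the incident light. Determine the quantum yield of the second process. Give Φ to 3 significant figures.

Φ = 0.265

Photons absorbed by the actinometer: 9.46e-6 / 0.520 = 1.819e-5 mol.
Φ(unknown) = 4.82e-6 / 1.819e-5 = 0.265.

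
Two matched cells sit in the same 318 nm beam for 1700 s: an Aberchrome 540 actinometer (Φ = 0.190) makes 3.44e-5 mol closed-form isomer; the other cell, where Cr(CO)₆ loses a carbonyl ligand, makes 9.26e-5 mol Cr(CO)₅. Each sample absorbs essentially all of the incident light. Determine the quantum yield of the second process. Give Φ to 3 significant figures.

Photons absorbed by the actinometer: 3.44e-5 / 0.190 = 1.811e-4 mol.
Φ(unknown) = 9.26e-5 / 1.811e-4 = 0.511.

Φ = 0.511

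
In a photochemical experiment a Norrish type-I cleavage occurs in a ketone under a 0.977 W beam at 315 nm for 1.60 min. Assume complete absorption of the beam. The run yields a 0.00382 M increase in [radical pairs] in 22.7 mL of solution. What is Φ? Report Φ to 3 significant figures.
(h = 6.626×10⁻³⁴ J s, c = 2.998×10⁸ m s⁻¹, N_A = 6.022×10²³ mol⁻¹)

Φ = 0.351

Product: (0.00382 M)(0.0227 L) = 8.671×10⁻⁵ mol.
Photon energy at 315 nm: hc/λ = (6.626×10⁻³⁴)(2.998×10⁸)/(315×10⁻⁹) = 6.306×10⁻¹⁹ J.
Energy delivered: (0.977 W)(96 s) = 93.79 J.
Photons incident: 93.79 / 6.306×10⁻¹⁹ = 1.487×10²⁰, i.e. 1.487×10²⁰/6.022×10²³ = 2.469×10⁻⁴ mol.
Φ = 8.671×10⁻⁵ mol / 2.469×10⁻⁴ mol photons = 0.351.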